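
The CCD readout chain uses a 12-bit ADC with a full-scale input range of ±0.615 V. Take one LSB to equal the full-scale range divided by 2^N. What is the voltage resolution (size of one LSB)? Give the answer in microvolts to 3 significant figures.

300 µV

Full-scale range = 0.615 V − (-0.615 V) = 1.23 V.
Number of codes = 2^12 = 4096.
Step size = 1.23/4096 V = 300 µV.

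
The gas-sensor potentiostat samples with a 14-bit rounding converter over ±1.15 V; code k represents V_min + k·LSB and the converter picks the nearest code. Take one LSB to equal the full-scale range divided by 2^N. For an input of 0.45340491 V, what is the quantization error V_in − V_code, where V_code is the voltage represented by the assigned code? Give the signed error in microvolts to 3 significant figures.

The full-scale span is 1.15 − (-1.15) = 2.3 V. LSB = 2.3 V / 2^14 ≈ 140.4 µV.
Position in LSBs: (0.45340491 − (-1.15)) × 16384/2.3 = 11421.8200; rounding gives k = 11422.
V_code = V_min + k × range/2^14 = -1.15 + 11422 × 2.3/16384 = 0.45343017578 V.
Error = V_in − V_code = 0.45340491 − (0.45343017578) = −25.3 µV.

−25.3 µV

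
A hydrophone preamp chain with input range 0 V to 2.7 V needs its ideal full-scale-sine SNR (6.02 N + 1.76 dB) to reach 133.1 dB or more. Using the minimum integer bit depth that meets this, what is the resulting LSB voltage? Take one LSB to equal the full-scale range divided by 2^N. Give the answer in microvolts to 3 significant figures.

0.644 µV

Full-scale range = 2.7 V.
Solving 6.02 N ≥ 133.1 − 1.76: N ≥ 21.817. Round up → N = 22.
Step size = 2.7/4194304 V = 0.644 µV.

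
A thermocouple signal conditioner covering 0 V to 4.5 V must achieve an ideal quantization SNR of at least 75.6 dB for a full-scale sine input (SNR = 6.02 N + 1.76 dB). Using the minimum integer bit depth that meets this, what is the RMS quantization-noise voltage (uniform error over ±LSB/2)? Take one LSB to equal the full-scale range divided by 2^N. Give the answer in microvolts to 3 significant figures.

Range is 4.5 V.
Required N = ⌈(75.6 − 1.76)/6.02⌉ = ⌈12.266⌉ = 13.
Step size = 4.5/8192 V = 0.54932 mV.
RMS noise = LSB/√12 = 159 µV.

159 µV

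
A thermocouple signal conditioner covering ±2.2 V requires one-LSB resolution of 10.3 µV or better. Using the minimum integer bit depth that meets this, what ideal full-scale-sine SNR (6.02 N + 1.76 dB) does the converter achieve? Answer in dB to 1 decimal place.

Span: 2.2 V − (-2.2 V) = 4.4 V.
4.4 V / 10.3 µV = 427200. Since 2^18 = 262144 and 2^19 = 524288, N = 19.
SNR = 6.02 × 19 + 1.76 = 116.14 dB.

116.1 dB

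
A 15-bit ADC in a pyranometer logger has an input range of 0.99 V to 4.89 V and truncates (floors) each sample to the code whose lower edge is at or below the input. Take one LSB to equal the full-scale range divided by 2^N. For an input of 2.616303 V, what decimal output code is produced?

The full-scale span is 4.89 − (0.99) = 3.9 V. LSB = 3.9 V / 2^15 ≈ 119.0 µV.
code = ⌊(V_in − V_min)/LSB⌋ = ⌊(V_in − V_min) × 2^15 / range⌋
     = ⌊(2.616303 − (0.99)) × 32768 / 3.9⌋ = ⌊1.626303 × 32768/3.9⌋
     = ⌊13664.281⌋ = 13664.

13664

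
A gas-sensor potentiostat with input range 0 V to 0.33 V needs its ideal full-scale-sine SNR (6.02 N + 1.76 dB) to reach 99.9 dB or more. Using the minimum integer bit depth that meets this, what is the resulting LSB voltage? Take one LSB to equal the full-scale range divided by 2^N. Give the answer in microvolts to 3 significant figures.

Range is 0.33 V.
Required N = ⌈(99.9 − 1.76)/6.02⌉ = ⌈16.302⌉ = 17.
LSB = 0.33 V ÷ 2^17 = 0.33/131072 V = 2.52 µV.

2.52 µV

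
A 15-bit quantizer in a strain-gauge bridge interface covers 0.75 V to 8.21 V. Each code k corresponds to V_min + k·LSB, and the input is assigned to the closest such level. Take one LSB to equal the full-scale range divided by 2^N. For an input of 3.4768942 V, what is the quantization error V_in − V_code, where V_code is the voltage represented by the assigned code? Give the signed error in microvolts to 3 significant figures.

−30.8 µV

Range = 8.21 − (0.75) = 7.46 V. LSB = 7.46 V / 2^15 ≈ 227.7 µV.
Position in LSBs: (3.4768942 − (0.75)) × 32768/7.46 = 11977.8645; rounding gives k = 11978.
V_code = 0.75 + (11978/32768) × 7.46 = 3.4769250488 V.
e = 3.4768942 − (3.4769250488) = −30.8 µV.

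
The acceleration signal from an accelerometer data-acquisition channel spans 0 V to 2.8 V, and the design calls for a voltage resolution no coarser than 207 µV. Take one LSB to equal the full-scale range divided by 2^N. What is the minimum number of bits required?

Range is 2.8 V.
2.8 V / 207 µV = 13530. Since 2^13 = 8192 and 2^14 = 16384, N = 14.

14 bits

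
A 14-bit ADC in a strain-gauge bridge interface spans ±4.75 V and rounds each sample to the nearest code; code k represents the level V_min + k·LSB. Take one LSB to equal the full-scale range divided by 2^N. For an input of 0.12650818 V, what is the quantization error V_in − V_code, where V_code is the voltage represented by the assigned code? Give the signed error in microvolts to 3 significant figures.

+104 µV

The full-scale span is 4.75 − (-4.75) = 9.5 V. LSB = 9.5 V / 2^14 ≈ 0.5798 mV.
Position in LSBs: (0.12650818 − (-4.75)) × 16384/9.5 = 8410.1800; rounding gives k = 8410.
V_code = -4.75 + (8410/16384) × 9.5 = 0.12640380859 V.
Error = V_in − V_code = 0.12650818 − (0.12640380859) = +104 µV.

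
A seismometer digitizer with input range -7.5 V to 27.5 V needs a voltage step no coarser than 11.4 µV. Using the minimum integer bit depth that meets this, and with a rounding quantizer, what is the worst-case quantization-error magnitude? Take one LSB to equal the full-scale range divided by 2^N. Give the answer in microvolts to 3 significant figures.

4.17 µV

Span: 27.5 V − (-7.5 V) = 35 V.
35 V / 11.4 µV = 3.070e6. Since 2^21 = 2097152 and 2^22 = 4194304, N = 22.
One LSB is 35 V / 4194304 = 8.3447 µV.
Max error for round-to-nearest is LSB/2 = 4.17 µV.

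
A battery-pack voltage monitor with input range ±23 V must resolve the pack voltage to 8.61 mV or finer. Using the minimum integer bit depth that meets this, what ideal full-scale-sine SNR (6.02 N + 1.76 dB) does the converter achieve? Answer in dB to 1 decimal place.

80.0 dB

Range = 23 − (-23) = 46 V.
Levels needed ≥ 46/8.61 mV = 5343. 2^13 = 8192 suffices, so N_min = 13.
6.02(13) + 1.76 = 80.02 dB.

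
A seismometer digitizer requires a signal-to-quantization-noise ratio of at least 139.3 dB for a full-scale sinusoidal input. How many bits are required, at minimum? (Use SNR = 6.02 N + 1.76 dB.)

6.02 N + 1.76 ≥ 139.3 gives N ≥ 22.847, so the minimum integer is 23.

23 bits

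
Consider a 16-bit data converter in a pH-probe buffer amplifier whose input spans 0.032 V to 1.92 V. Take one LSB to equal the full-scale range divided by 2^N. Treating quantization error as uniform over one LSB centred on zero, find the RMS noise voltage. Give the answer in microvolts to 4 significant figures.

8.316 µV

The full-scale span is 1.92 − (0.032) = 1.888 V.
LSB = 1.888 V / 2^16 = 28.8086 µV.
RMS of a uniform error over width LSB is LSB/√12 = 8.316 µV.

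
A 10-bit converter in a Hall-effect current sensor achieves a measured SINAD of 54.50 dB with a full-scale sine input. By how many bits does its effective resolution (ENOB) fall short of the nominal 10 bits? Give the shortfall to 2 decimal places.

N_eff = (54.50 − 1.76)/6.02 = 8.7608 bits.
10 − 8.7608 = 1.24 bits below nominal.

1.24 bits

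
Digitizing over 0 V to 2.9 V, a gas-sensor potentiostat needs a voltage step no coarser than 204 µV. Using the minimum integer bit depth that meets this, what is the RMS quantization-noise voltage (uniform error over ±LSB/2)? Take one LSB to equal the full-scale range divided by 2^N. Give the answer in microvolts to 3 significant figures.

51.1 µV

Full-scale range = 2.9 V.
Required number of levels: 2.9/204 µV = 14216; smallest N with 2^N ≥ that is 14.
LSB = 2.9 V / 2^14 = 177.00 µV.
RMS noise = LSB/√12 = 51.1 µV.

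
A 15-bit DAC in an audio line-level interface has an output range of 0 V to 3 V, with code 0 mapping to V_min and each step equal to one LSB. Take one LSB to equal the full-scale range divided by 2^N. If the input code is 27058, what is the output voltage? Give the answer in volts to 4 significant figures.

Full-scale range = 3 V. LSB = 3 V / 2^15.
V_out = V_min + code × LSB = 0 V + 27058 × 3 V / 32768
      = 0 V + 2.47723 V = 2.47723 V.

2.477 V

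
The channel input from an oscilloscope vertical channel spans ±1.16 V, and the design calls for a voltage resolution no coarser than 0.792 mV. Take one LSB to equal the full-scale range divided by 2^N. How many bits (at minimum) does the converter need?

12 bits

Span: 1.16 V − (-1.16 V) = 2.32 V.
Levels needed ≥ 2.32/0.792 mV = 2929. 2^12 = 4096 suffices, so N_min = 12.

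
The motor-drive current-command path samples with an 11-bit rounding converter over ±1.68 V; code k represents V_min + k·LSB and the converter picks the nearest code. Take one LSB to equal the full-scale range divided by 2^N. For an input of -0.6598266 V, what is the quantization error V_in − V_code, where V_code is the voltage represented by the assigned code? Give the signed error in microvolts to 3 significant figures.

−295 µV

Range = 1.68 − (-1.68) = 3.36 V. LSB = 3.36 V / 2^11 ≈ 1.641 mV.
Position in LSBs: (-0.6598266 − (-1.68)) × 2048/3.36 = 621.8200; rounding gives k = 622.
V_code = V_min + k × range/2^11 = -1.68 + 622 × 3.36/2048 = -0.6595312500 V.
e = -0.6598266 − (-0.6595312500) = −295 µV.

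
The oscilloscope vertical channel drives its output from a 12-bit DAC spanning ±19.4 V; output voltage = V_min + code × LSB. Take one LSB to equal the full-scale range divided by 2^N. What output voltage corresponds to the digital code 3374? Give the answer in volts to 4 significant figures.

12.56 V

Full-scale range = 19.4 V − (-19.4 V) = 38.8 V. LSB = 38.8 V / 2^12.
V_out = -19.4 + 3374 × (38.8/4096) V
      = -19.4 V + 31.9607 V = 12.5607 V.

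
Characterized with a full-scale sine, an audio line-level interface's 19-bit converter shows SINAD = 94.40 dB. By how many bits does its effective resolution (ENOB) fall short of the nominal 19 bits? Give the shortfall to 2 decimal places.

3.61 bits

Effective bits = (94.40 − 1.76)/6.02 = 15.3887.
Shortfall = 19 − 15.3887 = 3.6113 bits.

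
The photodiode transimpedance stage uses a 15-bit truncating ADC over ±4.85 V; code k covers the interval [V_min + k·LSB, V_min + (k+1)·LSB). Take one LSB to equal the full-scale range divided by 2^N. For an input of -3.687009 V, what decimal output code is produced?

3928

Span: 4.85 V − (-4.85 V) = 9.7 V. LSB = 9.7 V / 2^15 ≈ 296.0 µV.
V_in − V_min = -3.687009 − (-4.85) = 1.162991 V.
Divide by LSB: 1.162991 × 32768/9.7 = 3928.7515.
Truncating gives code 3928.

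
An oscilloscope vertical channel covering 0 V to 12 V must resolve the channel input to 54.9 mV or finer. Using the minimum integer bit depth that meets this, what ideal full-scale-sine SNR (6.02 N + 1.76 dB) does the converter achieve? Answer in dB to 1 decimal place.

Full-scale range = 12 V.
12 V / 54.9 mV = 218.6. Since 2^7 = 128 and 2^8 = 256, N = 8.
Ideal SNR at N = 8: 6.02·8 + 1.76 = 49.9 dB.

49.9 dB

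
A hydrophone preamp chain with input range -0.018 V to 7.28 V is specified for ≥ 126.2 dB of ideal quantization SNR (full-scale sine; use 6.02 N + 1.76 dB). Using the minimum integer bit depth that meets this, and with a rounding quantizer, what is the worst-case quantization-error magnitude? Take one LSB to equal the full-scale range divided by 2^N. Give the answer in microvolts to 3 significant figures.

1.74 µV

Span: 7.28 V − (-0.018 V) = 7.298 V.
Required N = ⌈(126.2 − 1.76)/6.02⌉ = ⌈20.671⌉ = 21.
LSB = 7.298 V / 2^21 = 3.4800 µV.
Max error for round-to-nearest is LSB/2 = 1.74 µV.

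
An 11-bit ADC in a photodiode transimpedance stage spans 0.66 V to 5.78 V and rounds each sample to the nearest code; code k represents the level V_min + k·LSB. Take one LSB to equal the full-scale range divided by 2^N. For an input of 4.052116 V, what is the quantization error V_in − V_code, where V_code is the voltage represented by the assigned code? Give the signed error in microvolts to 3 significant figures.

−384 µV

Full-scale range = 5.78 V − (0.66 V) = 5.12 V. LSB = 5.12 V / 2^11 ≈ 2.500 mV.
(4.052116 − (0.66)) / LSB = 3.392116 × 2048/5.12 = 1356.8464. Nearest integer: k = 1357.
V_code = V_min + k × range/2^11 = 0.66 + 1357 × 5.12/2048 = 4.052500000 V.
e = 4.052116 − (4.052500000) = −384 µV.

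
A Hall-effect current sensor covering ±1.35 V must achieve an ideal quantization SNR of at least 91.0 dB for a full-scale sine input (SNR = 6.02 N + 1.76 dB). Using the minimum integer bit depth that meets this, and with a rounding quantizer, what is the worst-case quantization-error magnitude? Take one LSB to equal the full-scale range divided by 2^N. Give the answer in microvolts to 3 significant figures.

41.2 µV

The full-scale span is 1.35 − (-1.35) = 2.7 V.
Solving 6.02 N ≥ 91.0 − 1.76: N ≥ 14.824. Round up → N = 15.
Step size = 2.7/32768 V = 82.397 µV.
Max error for round-to-nearest is LSB/2 = 41.2 µV.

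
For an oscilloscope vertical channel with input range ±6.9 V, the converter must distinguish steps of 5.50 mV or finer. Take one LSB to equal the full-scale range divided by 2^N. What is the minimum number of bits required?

12 bits

Full-scale range = 6.9 V − (-6.9 V) = 13.8 V.
Need 2^N ≥ 13.8 V / 5.50 mV = 2509 → N_min = 12.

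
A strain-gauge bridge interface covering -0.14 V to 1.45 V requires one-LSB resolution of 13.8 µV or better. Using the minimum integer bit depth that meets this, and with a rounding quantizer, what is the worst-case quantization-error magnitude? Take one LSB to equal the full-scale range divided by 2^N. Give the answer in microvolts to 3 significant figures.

The full-scale span is 1.45 − (-0.14) = 1.59 V.
Need 2^N ≥ 1.59 V / 13.8 µV = 115200 → N_min = 17.
LSB = 1.59 V / 2^17 = 12.131 µV.
|e|_max = LSB/2 = 6.07 µV.

6.07 µV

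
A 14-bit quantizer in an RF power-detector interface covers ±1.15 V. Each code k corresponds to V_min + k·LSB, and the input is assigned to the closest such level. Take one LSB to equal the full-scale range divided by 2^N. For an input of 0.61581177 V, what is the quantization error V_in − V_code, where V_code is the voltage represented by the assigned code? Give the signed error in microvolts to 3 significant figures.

−39.1 µV

Full-scale range = 1.15 V − (-1.15 V) = 2.3 V. LSB = 2.3 V / 2^14 ≈ 140.4 µV.
Position in LSBs: (0.61581177 − (-1.15)) × 16384/2.3 = 12578.7218; rounding gives k = 12579.
V_code = -1.15 + (12579/16384) × 2.3 = 0.61585083008 V.
e = 0.61581177 − (0.61585083008) = −39.1 µV.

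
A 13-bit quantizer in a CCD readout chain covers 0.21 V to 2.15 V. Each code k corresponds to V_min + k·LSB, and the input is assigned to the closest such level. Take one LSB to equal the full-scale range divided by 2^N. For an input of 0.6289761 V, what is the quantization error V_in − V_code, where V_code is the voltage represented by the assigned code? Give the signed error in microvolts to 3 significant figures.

+47.9 µV

Span: 2.15 V − (0.21 V) = 1.94 V. LSB = 1.94 V / 2^13 ≈ 236.8 µV.
Position in LSBs: (0.6289761 − (0.21)) × 8192/1.94 = 1769.2022; rounding gives k = 1769.
V_code = 0.21 + (1769/8192) × 1.94 = 0.6289282227 V.
Error = V_in − V_code = 0.6289761 − (0.6289282227) = +47.9 µV.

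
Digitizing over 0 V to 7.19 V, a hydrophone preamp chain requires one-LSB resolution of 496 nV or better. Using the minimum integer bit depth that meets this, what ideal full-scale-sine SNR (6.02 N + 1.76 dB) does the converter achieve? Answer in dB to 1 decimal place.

Range is 7.19 V.
7.19 V / 496 nV = 1.450e7. Since 2^23 = 8388608 and 2^24 = 16777216, N = 24.
6.02(24) + 1.76 = 146.24 dB.

146.2 dB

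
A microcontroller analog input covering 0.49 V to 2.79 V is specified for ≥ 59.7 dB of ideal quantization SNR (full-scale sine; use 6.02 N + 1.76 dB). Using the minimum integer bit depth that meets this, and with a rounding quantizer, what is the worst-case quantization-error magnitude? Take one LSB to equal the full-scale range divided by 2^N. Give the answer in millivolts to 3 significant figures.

Range = 2.79 − (0.49) = 2.3 V.
Required N = ⌈(59.7 − 1.76)/6.02⌉ = ⌈9.625⌉ = 10.
Step size = 2.3/1024 V = 2.2461 mV.
Max error for round-to-nearest is LSB/2 = 1.12 mV.

1.12 mV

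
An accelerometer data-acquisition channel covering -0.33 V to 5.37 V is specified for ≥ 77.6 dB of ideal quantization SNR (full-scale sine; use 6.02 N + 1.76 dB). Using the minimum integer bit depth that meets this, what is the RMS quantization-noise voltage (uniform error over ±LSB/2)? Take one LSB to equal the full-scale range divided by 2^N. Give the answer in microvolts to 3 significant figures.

201 µV

The full-scale span is 5.37 − (-0.33) = 5.7 V.
Solving 6.02 N ≥ 77.6 − 1.76: N ≥ 12.598. Round up → N = 13.
LSB = 5.7 V / 2^13 = 0.69580 mV.
σ_q = LSB/√12 = 0.69580 mV/3.4641 = 201 µV.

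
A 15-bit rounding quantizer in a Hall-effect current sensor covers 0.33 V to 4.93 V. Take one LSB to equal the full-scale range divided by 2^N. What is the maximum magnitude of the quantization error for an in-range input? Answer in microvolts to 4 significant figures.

Range = 4.93 − (0.33) = 4.6 V.
LSB = 4.6 V / 2^15 = 140.381 µV.
Worst-case error for round-to-nearest is half an LSB: 70.19 µV.

70.19 µV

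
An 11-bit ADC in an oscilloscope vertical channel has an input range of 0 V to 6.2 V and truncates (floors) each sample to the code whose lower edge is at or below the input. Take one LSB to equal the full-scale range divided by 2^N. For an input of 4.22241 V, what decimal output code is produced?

Full-scale range = 6.2 V. LSB = 6.2 V / 2^11 ≈ 3.027 mV.
code = ⌊(V_in − V_min)/LSB⌋ = ⌊(V_in − V_min) × 2^11 / range⌋
     = ⌊(4.22241 − (0)) × 2048 / 6.2⌋ = ⌊4.22241 × 2048/6.2⌋
     = ⌊1394.757⌋ = 1394.

1394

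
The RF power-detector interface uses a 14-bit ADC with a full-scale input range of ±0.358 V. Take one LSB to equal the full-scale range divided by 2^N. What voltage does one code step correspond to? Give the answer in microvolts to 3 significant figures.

43.7 µV

The full-scale span is 0.358 − (-0.358) = 0.716 V.
2^14 = 16384 levels.
LSB = 0.716 V ÷ 2^14 = 0.716/16384 V = 43.7 µV.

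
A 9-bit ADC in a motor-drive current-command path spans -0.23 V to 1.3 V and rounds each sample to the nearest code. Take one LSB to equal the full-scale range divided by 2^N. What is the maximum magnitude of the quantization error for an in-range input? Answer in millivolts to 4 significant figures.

Span: 1.3 V − (-0.23 V) = 1.53 V.
One LSB is 1.53 V / 512 = 2.98828 mV.
Worst-case error for round-to-nearest is half an LSB: 1.494 mV.

1.494 mV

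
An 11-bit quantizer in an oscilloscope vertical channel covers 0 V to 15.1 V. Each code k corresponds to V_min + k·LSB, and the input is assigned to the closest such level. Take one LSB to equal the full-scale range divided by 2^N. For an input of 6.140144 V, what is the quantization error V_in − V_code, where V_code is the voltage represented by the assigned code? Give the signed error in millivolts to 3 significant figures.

Span = 15.1 V. LSB = 15.1 V / 2^11 ≈ 7.373 mV.
Position in LSBs: (6.140144 − (0)) × 2048/15.1 = 832.7824; rounding gives k = 833.
V_code = V_min + k × range/2^11 = 0 + 833 × 15.1/2048 = 6.141748047 V.
V_in − V_code = 6.140144 − (6.141748047) = −1.60 mV.

−1.60 mV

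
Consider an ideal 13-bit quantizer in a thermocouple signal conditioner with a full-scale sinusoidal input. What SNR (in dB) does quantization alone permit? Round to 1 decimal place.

80.0 dB

For an ideal N-bit converter with full-scale sine input, SNR = 6.02 N + 1.76 dB. SNR = 6.02 × 13 + 1.76 = 78.26 + 1.76 = 80.02 dB.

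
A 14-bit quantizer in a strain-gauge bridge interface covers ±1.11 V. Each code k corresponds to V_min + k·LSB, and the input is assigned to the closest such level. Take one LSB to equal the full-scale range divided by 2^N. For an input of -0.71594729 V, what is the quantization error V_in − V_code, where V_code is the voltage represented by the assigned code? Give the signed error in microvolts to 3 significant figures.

Range = 1.11 − (-1.11) = 2.22 V. LSB = 2.22 V / 2^14 ≈ 135.5 µV.
Position in LSBs: (-0.71594729 − (-1.11)) × 16384/2.22 = 2908.1800; rounding gives k = 2908.
Reconstructed level: -1.11 + 2908 × 2.22/16384 V = -0.71597167969 V.
e = -0.71594729 − (-0.71597167969) = +24.4 µV.

+24.4 µV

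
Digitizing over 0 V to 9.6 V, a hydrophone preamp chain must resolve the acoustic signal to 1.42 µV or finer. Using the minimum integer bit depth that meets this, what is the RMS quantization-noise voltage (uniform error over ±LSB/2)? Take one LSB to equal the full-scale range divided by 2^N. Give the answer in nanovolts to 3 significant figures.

330 nV

V_FS = 9.6 V.
Levels needed ≥ 9.6/1.42 µV = 6.761e6. 2^23 = 8388608 suffices, so N_min = 23.
One LSB is 9.6 V / 8388608 = 1.1444 µV.
V_rms = LSB/√12 = 330 nV.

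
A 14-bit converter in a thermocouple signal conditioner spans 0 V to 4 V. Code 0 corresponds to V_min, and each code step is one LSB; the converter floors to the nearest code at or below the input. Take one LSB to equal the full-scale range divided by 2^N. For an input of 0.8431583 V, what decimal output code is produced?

Range is 4 V. LSB = 4 V / 2^14 ≈ 244.1 µV.
code = ⌊(V_in − V_min)/LSB⌋ = ⌊(V_in − V_min) × 2^14 / range⌋
     = ⌊(0.8431583 − (0)) × 16384 / 4⌋ = ⌊0.8431583 × 16384/4⌋
     = ⌊3453.576⌋ = 3453.

3453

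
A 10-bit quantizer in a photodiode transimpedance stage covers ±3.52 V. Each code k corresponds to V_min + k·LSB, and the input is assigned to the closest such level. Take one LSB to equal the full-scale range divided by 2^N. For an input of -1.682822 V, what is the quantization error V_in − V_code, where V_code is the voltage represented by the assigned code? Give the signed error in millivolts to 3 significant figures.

+1.55 mV

Full-scale range = 3.52 V − (-3.52 V) = 7.04 V. LSB = 7.04 V / 2^10 ≈ 6.875 mV.
(V_in − V_min)/LSB = (-1.682822 − (-3.52)) × 1024/7.04 = 267.2259 → nearest code k = 267.
Reconstructed level: -3.52 + 267 × 7.04/1024 V = -1.684375000 V.
Error = V_in − V_code = -1.682822 − (-1.684375000) = +1.55 mV.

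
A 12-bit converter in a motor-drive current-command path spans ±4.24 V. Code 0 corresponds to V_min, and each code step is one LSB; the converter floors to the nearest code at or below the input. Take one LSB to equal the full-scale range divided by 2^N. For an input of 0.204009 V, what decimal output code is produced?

2146

Range = 4.24 − (-4.24) = 8.48 V. LSB = 8.48 V / 2^12 ≈ 2.070 mV.
(V_in − V_min) × 2^12/range = (0.204009 − (-4.24)) × 4096/8.48 = 2146.540.
Floor → code = 2146.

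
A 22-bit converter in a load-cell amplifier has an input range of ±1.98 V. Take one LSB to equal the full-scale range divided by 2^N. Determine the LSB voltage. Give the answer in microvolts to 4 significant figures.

0.9441 µV

Range = 1.98 − (-1.98) = 3.96 V.
Number of codes = 2^22 = 4194304.
One LSB is 3.96 V / 4194304 = 0.9441 µV.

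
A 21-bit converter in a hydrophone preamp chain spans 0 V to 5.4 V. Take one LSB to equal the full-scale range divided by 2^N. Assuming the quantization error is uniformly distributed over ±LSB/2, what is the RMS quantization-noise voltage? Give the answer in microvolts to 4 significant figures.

V_FS = 5.4 V.
Step size = 5.4/2097152 V = 2.57492 µV.
For a uniform distribution on [−LSB/2, +LSB/2], V_rms = LSB/√12 = 2.57492 µV/3.4641 = 0.7433 µV.

0.7433 µV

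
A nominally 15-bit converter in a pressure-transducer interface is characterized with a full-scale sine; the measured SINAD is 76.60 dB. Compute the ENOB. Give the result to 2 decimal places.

12.43 bits

(76.60 − 1.76) / 6.02 = 74.84/6.02 = 12.4319 effective bits.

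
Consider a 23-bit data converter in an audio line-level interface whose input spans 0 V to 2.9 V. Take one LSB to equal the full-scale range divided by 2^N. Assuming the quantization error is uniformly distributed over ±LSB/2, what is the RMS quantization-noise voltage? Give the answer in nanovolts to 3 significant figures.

99.8 nV

V_FS = 2.9 V.
One LSB is 2.9 V / 8388608 = 345.71 nV.
For a uniform distribution on [−LSB/2, +LSB/2], V_rms = LSB/√12 = 345.71 nV/3.4641 = 99.8 nV.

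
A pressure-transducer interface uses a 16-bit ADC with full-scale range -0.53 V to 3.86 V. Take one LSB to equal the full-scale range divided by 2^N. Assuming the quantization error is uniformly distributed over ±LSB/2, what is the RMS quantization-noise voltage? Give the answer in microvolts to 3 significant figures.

19.3 µV

The full-scale span is 3.86 − (-0.53) = 4.39 V.
LSB = 4.39 V ÷ 2^16 = 4.39/65536 V = 66.986 µV.
σ_q = LSB/√12 = 66.986 µV/3.4641 = 19.3 µV.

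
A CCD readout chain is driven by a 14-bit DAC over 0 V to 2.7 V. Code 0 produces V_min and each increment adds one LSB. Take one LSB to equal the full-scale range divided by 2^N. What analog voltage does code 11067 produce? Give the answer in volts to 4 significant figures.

1.824 V

Full-scale range = 2.7 V. LSB = 2.7 V / 2^14.
Output = V_min + (11067/16384) × range = 0 + 0.675476 × 2.7 V
      = 0 + 1.82379 = 1.82379 V.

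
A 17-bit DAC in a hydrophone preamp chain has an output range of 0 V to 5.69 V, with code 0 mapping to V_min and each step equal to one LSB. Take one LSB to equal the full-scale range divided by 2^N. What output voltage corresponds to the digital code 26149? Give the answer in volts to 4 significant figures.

Range is 5.69 V. LSB = 5.69 V / 2^17.
V_out = 0 + 26149 × (5.69/131072) V
      = 0 V + 1.13516 V = 1.13516 V.

1.135 V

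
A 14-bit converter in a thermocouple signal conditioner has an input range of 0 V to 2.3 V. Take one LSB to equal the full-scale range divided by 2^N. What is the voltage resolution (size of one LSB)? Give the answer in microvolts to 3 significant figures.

140 µV

Range is 2.3 V.
There are 2^14 = 16384 steps.
One LSB is 2.3 V / 16384 = 140 µV.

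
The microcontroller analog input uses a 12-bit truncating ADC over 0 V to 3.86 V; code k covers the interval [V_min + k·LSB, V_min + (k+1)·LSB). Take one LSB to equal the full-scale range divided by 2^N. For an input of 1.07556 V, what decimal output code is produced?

1141

Span = 3.86 V. LSB = 3.86 V / 2^12 ≈ 0.9424 mV.
(V_in − V_min) × 2^12/range = (1.07556 − (0)) × 4096/3.86 = 1141.320.
Floor → code = 1141.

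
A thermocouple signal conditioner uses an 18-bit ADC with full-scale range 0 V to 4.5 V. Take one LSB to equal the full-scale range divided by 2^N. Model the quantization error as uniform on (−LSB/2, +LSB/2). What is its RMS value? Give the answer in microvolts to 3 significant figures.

4.96 µV

Range is 4.5 V.
LSB = 4.5 V / 2^18 = 17.166 µV.
For a uniform distribution on [−LSB/2, +LSB/2], V_rms = LSB/√12 = 17.166 µV/3.4641 = 4.96 µV.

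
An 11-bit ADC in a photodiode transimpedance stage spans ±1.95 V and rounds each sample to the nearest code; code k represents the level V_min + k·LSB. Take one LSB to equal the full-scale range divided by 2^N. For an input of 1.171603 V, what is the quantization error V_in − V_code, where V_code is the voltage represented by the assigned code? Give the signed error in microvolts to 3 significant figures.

+460 µV

Span: 1.95 V − (-1.95 V) = 3.9 V. LSB = 3.9 V / 2^11 ≈ 1.904 mV.
(V_in − V_min)/LSB = (1.171603 − (-1.95)) × 2048/3.9 = 1639.2418 → nearest code k = 1639.
Reconstructed level: -1.95 + 1639 × 3.9/2048 V = 1.171142578 V.
Error = V_in − V_code = 1.171603 − (1.171142578) = +460 µV.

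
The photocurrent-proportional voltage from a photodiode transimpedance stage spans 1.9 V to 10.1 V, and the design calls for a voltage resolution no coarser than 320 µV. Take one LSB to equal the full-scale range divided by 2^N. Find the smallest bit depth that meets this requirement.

Range = 10.1 − (1.9) = 8.2 V.
8.2 V / 320 µV = 25620. Since 2^14 = 16384 and 2^15 = 32768, N = 15.

15 bits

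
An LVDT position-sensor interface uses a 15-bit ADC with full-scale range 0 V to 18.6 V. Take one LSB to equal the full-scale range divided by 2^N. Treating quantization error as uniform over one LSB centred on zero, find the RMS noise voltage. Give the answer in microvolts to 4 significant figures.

163.9 µV

Full-scale range = 18.6 V.
One LSB is 18.6 V / 32768 = 0.567627 mV.
RMS of a uniform error over width LSB is LSB/√12 = 163.9 µV.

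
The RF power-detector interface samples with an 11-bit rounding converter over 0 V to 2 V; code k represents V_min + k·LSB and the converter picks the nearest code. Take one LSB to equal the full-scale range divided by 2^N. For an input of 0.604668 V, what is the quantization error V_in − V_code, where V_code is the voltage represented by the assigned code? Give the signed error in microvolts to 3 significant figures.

+176 µV

Range is 2 V. LSB = 2 V / 2^11 ≈ 0.9766 mV.
Position in LSBs: (0.604668 − (0)) × 2048/2 = 619.1800; rounding gives k = 619.
V_code = V_min + k × range/2^11 = 0 + 619 × 2/2048 = 0.6044921875 V.
Error = V_in − V_code = 0.604668 − (0.6044921875) = +176 µV.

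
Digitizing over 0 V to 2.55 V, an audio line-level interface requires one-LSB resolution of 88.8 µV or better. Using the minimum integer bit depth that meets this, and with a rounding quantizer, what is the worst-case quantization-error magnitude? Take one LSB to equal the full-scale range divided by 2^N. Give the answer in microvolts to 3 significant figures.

Range is 2.55 V.
2.55 V / 88.8 µV = 28720. Since 2^14 = 16384 and 2^15 = 32768, N = 15.
LSB = 2.55 V / 2^15 = 77.820 µV.
Half an LSB is 38.9 µV.

38.9 µV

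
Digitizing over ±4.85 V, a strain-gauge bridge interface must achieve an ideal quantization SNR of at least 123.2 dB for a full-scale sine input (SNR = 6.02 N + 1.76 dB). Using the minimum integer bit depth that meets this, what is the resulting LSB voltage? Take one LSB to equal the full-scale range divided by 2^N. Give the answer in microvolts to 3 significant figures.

Span: 4.85 V − (-4.85 V) = 9.7 V.
N ≥ (123.2 − 1.76)/6.02 = 20.173 → N_min = 21.
One LSB is 9.7 V / 2097152 = 4.63 µV.

4.63 µV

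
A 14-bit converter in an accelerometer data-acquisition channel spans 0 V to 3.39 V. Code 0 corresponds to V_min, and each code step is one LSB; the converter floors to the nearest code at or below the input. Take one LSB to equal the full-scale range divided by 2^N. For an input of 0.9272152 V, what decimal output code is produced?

Full-scale range = 3.39 V. LSB = 3.39 V / 2^14 ≈ 206.9 µV.
V_in − V_min = 0.9272152 − (0) = 0.9272152 V.
Divide by LSB: 0.9272152 × 16384/3.39 = 4481.2666.
Truncating gives code 4481.

4481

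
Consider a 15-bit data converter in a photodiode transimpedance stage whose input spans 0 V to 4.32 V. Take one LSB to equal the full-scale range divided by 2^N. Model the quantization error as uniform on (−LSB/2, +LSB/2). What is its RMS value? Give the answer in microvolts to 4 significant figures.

Span = 4.32 V.
LSB = 4.32 V ÷ 2^15 = 4.32/32768 V = 131.836 µV.
For a uniform distribution on [−LSB/2, +LSB/2], V_rms = LSB/√12 = 131.836 µV/3.4641 = 38.06 µV.

38.06 µV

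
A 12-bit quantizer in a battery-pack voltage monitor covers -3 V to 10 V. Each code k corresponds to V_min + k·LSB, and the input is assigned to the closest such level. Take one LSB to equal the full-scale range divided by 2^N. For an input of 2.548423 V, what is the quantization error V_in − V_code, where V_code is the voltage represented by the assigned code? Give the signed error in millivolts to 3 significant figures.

+0.571 mV

Span: 10 V − (-3 V) = 13 V. LSB = 13 V / 2^12 ≈ 3.174 mV.
(2.548423 − (-3)) / LSB = 5.548423 × 4096/13 = 1748.1800. Nearest integer: k = 1748.
V_code = -3 + (1748/4096) × 13 = 2.547851563 V.
V_in − V_code = 2.548423 − (2.547851563) = +0.571 mV.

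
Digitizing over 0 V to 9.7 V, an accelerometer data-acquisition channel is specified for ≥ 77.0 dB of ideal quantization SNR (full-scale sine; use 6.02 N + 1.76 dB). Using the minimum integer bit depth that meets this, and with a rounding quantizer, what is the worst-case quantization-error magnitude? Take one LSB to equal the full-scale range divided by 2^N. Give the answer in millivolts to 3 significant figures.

0.592 mV

Range is 9.7 V.
Solving 6.02 N ≥ 77.0 − 1.76: N ≥ 12.498. Round up → N = 13.
Step size = 9.7/8192 V = 1.1841 mV.
Half an LSB is 0.592 mV.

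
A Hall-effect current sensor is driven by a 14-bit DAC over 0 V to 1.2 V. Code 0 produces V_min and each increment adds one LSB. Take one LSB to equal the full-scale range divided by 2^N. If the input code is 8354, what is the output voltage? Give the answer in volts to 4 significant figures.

0.6119 V

Span = 1.2 V. LSB = 1.2 V / 2^14.
Output = V_min + (8354/16384) × range = 0 + 0.509888 × 1.2 V
      = 0 + 0.611865 = 0.611865 V.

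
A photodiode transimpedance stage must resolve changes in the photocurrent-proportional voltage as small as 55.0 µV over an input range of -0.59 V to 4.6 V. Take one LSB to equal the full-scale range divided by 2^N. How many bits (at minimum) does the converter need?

17 bits

Range = 4.6 − (-0.59) = 5.19 V.
Levels needed ≥ 5.19/55.0 µV = 94360. 2^17 = 131072 suffices, so N_min = 17.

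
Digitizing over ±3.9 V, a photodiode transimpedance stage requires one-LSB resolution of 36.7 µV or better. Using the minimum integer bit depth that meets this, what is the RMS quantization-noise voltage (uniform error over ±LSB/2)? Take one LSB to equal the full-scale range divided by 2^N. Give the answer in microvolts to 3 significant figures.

8.59 µV

Range = 3.9 − (-3.9) = 7.8 V.
7.8 V / 36.7 µV = 212500. Since 2^17 = 131072 and 2^18 = 262144, N = 18.
LSB = 7.8 V / 2^18 = 29.755 µV.
RMS noise = LSB/√12 = 8.59 µV.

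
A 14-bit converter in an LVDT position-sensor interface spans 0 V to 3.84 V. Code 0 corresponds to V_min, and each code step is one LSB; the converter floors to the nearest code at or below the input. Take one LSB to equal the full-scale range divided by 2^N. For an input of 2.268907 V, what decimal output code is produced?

Full-scale range = 3.84 V. LSB = 3.84 V / 2^14 ≈ 234.4 µV.
code = ⌊(V_in − V_min)/LSB⌋ = ⌊(V_in − V_min) × 2^14 / range⌋
     = ⌊(2.268907 − (0)) × 16384 / 3.84⌋ = ⌊2.268907 × 16384/3.84⌋
     = ⌊9680.670⌋ = 9680.

9680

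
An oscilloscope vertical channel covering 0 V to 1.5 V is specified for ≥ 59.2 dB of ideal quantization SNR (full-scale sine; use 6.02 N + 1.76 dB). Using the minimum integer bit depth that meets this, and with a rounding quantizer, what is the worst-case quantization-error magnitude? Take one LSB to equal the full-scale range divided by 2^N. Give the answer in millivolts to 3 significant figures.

Range is 1.5 V.
Solving 6.02 N ≥ 59.2 − 1.76: N ≥ 9.542. Round up → N = 10.
One LSB is 1.5 V / 1024 = 1.4648 mV.
Max error for round-to-nearest is LSB/2 = 0.732 mV.

0.732 mV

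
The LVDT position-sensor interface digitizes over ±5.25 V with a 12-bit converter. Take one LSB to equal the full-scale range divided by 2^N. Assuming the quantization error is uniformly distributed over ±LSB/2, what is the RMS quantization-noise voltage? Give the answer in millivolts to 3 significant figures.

Range = 5.25 − (-5.25) = 10.5 V.
LSB = 10.5 V ÷ 2^12 = 10.5/4096 V = 2.5635 mV.
For a uniform distribution on [−LSB/2, +LSB/2], V_rms = LSB/√12 = 2.5635 mV/3.4641 = 0.740 mV.

0.740 mV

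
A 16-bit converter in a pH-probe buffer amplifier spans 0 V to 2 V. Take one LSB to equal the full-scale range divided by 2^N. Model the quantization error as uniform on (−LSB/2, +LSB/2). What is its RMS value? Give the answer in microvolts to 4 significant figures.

Full-scale range = 2 V.
Step size = 2/65536 V = 30.5176 µV.
V_rms = LSB/√12 = 30.5176 µV / √12 = 8.810 µV.

8.810 µV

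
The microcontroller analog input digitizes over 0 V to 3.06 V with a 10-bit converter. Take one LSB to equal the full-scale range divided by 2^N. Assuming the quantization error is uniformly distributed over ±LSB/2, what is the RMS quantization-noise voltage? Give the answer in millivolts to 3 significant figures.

0.863 mV

Range is 3.06 V.
Step size = 3.06/1024 V = 2.9883 mV.
σ_q = LSB/√12 = 2.9883 mV/3.4641 = 0.863 mV.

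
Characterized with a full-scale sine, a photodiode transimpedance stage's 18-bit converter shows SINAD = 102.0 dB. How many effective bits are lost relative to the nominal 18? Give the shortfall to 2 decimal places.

N_eff = (102.0 − 1.76)/6.02 = 16.6512 bits.
Lost resolution: 18 − 16.6512 = 1.3488 bits.

1.35 bits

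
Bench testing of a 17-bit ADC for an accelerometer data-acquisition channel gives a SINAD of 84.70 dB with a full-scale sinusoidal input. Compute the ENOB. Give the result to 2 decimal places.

13.78 bits

Inverting SNR = 6.02 N + 1.76: N_eff = (84.70 − 1.76)/6.02 = 13.7774.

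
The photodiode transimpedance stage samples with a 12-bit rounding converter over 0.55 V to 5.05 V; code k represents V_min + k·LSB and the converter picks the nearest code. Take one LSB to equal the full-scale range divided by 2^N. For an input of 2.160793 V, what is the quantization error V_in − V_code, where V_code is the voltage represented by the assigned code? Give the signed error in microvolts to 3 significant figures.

Full-scale range = 5.05 V − (0.55 V) = 4.5 V. LSB = 4.5 V / 2^12 ≈ 1.099 mV.
(V_in − V_min)/LSB = (2.160793 − (0.55)) × 4096/4.5 = 1466.1796 → nearest code k = 1466.
V_code = V_min + k × range/2^12 = 0.55 + 1466 × 4.5/4096 = 2.160595703 V.
Error = V_in − V_code = 2.160793 − (2.160595703) = +197 µV.

+197 µV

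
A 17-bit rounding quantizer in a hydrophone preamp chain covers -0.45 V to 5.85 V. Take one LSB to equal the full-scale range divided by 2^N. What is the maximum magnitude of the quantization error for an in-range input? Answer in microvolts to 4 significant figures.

24.03 µV

The full-scale span is 5.85 − (-0.45) = 6.3 V.
LSB = 6.3 V ÷ 2^17 = 6.3/131072 V = 48.0652 µV.
|e|_max = LSB/2 = 24.03 µV.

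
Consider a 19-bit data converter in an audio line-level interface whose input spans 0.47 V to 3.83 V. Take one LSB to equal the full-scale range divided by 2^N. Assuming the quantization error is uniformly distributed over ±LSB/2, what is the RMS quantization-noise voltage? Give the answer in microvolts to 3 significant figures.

1.85 µV

Range = 3.83 − (0.47) = 3.36 V.
One LSB is 3.36 V / 524288 = 6.4087 µV.
For a uniform distribution on [−LSB/2, +LSB/2], V_rms = LSB/√12 = 6.4087 µV/3.4641 = 1.85 µV.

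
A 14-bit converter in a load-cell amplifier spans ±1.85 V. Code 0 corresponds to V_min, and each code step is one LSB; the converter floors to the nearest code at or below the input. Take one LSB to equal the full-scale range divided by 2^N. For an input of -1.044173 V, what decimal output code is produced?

3568

Range = 1.85 − (-1.85) = 3.7 V. LSB = 3.7 V / 2^14 ≈ 225.8 µV.
(V_in − V_min) × 2^14/range = (-1.044173 − (-1.85)) × 16384/3.7 = 3568.289.
Floor → code = 3568.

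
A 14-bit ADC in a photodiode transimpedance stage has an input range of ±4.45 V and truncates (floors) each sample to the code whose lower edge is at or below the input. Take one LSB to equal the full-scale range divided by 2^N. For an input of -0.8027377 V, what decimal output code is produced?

6714

Range = 4.45 − (-4.45) = 8.9 V. LSB = 8.9 V / 2^14 ≈ 0.5432 mV.
V_in − V_min = -0.8027377 − (-4.45) = 3.6472623 V.
Divide by LSB: 3.6472623 × 16384/8.9 = 6714.2411.
Truncating gives code 6714.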